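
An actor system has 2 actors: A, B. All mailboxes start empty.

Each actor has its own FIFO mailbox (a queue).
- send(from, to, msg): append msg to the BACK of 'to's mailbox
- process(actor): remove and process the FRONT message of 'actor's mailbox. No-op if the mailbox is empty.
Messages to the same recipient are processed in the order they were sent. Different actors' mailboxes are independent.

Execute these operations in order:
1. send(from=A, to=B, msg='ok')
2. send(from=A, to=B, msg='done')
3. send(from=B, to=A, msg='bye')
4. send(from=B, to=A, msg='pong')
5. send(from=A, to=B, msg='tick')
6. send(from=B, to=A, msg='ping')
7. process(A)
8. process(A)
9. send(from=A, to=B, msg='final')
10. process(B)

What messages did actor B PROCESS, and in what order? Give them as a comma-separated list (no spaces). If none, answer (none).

After 1 (send(from=A, to=B, msg='ok')): A:[] B:[ok]
After 2 (send(from=A, to=B, msg='done')): A:[] B:[ok,done]
After 3 (send(from=B, to=A, msg='bye')): A:[bye] B:[ok,done]
After 4 (send(from=B, to=A, msg='pong')): A:[bye,pong] B:[ok,done]
After 5 (send(from=A, to=B, msg='tick')): A:[bye,pong] B:[ok,done,tick]
After 6 (send(from=B, to=A, msg='ping')): A:[bye,pong,ping] B:[ok,done,tick]
After 7 (process(A)): A:[pong,ping] B:[ok,done,tick]
After 8 (process(A)): A:[ping] B:[ok,done,tick]
After 9 (send(from=A, to=B, msg='final')): A:[ping] B:[ok,done,tick,final]
After 10 (process(B)): A:[ping] B:[done,tick,final]

Answer: ok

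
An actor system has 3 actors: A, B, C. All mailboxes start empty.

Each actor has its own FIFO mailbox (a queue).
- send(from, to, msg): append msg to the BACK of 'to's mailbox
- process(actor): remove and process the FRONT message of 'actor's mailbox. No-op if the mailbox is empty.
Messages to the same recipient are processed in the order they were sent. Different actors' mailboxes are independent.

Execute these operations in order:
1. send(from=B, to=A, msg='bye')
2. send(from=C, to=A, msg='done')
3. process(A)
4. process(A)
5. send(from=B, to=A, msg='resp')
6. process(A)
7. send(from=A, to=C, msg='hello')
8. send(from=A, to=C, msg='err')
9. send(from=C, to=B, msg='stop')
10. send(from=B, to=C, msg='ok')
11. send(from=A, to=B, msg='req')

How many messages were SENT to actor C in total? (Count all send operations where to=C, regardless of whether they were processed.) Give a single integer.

After 1 (send(from=B, to=A, msg='bye')): A:[bye] B:[] C:[]
After 2 (send(from=C, to=A, msg='done')): A:[bye,done] B:[] C:[]
After 3 (process(A)): A:[done] B:[] C:[]
After 4 (process(A)): A:[] B:[] C:[]
After 5 (send(from=B, to=A, msg='resp')): A:[resp] B:[] C:[]
After 6 (process(A)): A:[] B:[] C:[]
After 7 (send(from=A, to=C, msg='hello')): A:[] B:[] C:[hello]
After 8 (send(from=A, to=C, msg='err')): A:[] B:[] C:[hello,err]
After 9 (send(from=C, to=B, msg='stop')): A:[] B:[stop] C:[hello,err]
After 10 (send(from=B, to=C, msg='ok')): A:[] B:[stop] C:[hello,err,ok]
After 11 (send(from=A, to=B, msg='req')): A:[] B:[stop,req] C:[hello,err,ok]

Answer: 3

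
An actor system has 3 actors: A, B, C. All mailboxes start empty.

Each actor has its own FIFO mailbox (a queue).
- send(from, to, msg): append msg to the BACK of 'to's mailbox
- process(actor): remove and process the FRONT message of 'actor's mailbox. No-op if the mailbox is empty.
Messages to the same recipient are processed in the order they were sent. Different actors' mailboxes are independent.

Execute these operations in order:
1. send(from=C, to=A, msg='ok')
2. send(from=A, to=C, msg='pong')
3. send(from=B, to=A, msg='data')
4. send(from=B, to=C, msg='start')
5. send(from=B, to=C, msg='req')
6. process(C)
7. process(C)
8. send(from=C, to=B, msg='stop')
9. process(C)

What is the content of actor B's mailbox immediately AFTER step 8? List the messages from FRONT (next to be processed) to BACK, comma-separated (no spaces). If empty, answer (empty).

After 1 (send(from=C, to=A, msg='ok')): A:[ok] B:[] C:[]
After 2 (send(from=A, to=C, msg='pong')): A:[ok] B:[] C:[pong]
After 3 (send(from=B, to=A, msg='data')): A:[ok,data] B:[] C:[pong]
After 4 (send(from=B, to=C, msg='start')): A:[ok,data] B:[] C:[pong,start]
After 5 (send(from=B, to=C, msg='req')): A:[ok,data] B:[] C:[pong,start,req]
After 6 (process(C)): A:[ok,data] B:[] C:[start,req]
After 7 (process(C)): A:[ok,data] B:[] C:[req]
After 8 (send(from=C, to=B, msg='stop')): A:[ok,data] B:[stop] C:[req]

stop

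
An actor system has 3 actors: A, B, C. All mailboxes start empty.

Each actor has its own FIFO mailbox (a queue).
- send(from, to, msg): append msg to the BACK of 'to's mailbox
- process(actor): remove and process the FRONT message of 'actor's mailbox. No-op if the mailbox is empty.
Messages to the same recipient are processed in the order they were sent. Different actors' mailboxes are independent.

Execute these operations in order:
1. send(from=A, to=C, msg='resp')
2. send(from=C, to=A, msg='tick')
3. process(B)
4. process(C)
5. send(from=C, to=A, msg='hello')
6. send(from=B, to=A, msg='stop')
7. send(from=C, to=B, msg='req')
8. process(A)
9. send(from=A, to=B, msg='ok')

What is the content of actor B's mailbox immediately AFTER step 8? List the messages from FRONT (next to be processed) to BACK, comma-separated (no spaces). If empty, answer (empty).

After 1 (send(from=A, to=C, msg='resp')): A:[] B:[] C:[resp]
After 2 (send(from=C, to=A, msg='tick')): A:[tick] B:[] C:[resp]
After 3 (process(B)): A:[tick] B:[] C:[resp]
After 4 (process(C)): A:[tick] B:[] C:[]
After 5 (send(from=C, to=A, msg='hello')): A:[tick,hello] B:[] C:[]
After 6 (send(from=B, to=A, msg='stop')): A:[tick,hello,stop] B:[] C:[]
After 7 (send(from=C, to=B, msg='req')): A:[tick,hello,stop] B:[req] C:[]
After 8 (process(A)): A:[hello,stop] B:[req] C:[]

req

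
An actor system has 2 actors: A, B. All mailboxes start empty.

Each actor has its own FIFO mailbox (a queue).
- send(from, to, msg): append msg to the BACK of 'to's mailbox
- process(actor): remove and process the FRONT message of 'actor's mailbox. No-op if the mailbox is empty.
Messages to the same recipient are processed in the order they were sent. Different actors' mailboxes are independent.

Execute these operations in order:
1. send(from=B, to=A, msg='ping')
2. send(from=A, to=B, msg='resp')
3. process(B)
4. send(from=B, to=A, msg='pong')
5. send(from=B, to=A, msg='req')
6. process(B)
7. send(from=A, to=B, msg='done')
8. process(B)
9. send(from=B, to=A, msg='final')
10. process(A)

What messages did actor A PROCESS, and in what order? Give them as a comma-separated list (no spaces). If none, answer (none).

After 1 (send(from=B, to=A, msg='ping')): A:[ping] B:[]
After 2 (send(from=A, to=B, msg='resp')): A:[ping] B:[resp]
After 3 (process(B)): A:[ping] B:[]
After 4 (send(from=B, to=A, msg='pong')): A:[ping,pong] B:[]
After 5 (send(from=B, to=A, msg='req')): A:[ping,pong,req] B:[]
After 6 (process(B)): A:[ping,pong,req] B:[]
After 7 (send(from=A, to=B, msg='done')): A:[ping,pong,req] B:[done]
After 8 (process(B)): A:[ping,pong,req] B:[]
After 9 (send(from=B, to=A, msg='final')): A:[ping,pong,req,final] B:[]
After 10 (process(A)): A:[pong,req,final] B:[]

Answer: ping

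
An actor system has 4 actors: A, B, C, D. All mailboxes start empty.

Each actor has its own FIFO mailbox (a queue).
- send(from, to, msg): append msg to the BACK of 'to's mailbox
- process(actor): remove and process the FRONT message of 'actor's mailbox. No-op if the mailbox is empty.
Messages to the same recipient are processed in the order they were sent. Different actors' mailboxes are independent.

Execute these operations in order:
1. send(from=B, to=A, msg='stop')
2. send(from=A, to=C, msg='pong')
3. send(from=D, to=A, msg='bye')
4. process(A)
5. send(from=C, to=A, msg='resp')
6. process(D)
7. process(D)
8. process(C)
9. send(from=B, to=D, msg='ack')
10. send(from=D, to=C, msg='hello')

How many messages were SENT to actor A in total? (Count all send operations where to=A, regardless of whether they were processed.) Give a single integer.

Answer: 3

Derivation:
After 1 (send(from=B, to=A, msg='stop')): A:[stop] B:[] C:[] D:[]
After 2 (send(from=A, to=C, msg='pong')): A:[stop] B:[] C:[pong] D:[]
After 3 (send(from=D, to=A, msg='bye')): A:[stop,bye] B:[] C:[pong] D:[]
After 4 (process(A)): A:[bye] B:[] C:[pong] D:[]
After 5 (send(from=C, to=A, msg='resp')): A:[bye,resp] B:[] C:[pong] D:[]
After 6 (process(D)): A:[bye,resp] B:[] C:[pong] D:[]
After 7 (process(D)): A:[bye,resp] B:[] C:[pong] D:[]
After 8 (process(C)): A:[bye,resp] B:[] C:[] D:[]
After 9 (send(from=B, to=D, msg='ack')): A:[bye,resp] B:[] C:[] D:[ack]
After 10 (send(from=D, to=C, msg='hello')): A:[bye,resp] B:[] C:[hello] D:[ack]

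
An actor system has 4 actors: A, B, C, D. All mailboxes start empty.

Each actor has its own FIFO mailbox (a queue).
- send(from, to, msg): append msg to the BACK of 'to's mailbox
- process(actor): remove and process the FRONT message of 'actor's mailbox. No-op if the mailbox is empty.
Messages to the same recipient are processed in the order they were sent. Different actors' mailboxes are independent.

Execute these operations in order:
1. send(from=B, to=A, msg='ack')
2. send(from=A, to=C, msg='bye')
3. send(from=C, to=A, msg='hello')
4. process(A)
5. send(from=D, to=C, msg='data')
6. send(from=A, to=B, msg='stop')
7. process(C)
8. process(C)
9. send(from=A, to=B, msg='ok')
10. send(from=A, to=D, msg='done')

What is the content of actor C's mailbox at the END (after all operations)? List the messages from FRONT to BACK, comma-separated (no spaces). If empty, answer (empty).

Answer: (empty)

Derivation:
After 1 (send(from=B, to=A, msg='ack')): A:[ack] B:[] C:[] D:[]
After 2 (send(from=A, to=C, msg='bye')): A:[ack] B:[] C:[bye] D:[]
After 3 (send(from=C, to=A, msg='hello')): A:[ack,hello] B:[] C:[bye] D:[]
After 4 (process(A)): A:[hello] B:[] C:[bye] D:[]
After 5 (send(from=D, to=C, msg='data')): A:[hello] B:[] C:[bye,data] D:[]
After 6 (send(from=A, to=B, msg='stop')): A:[hello] B:[stop] C:[bye,data] D:[]
After 7 (process(C)): A:[hello] B:[stop] C:[data] D:[]
After 8 (process(C)): A:[hello] B:[stop] C:[] D:[]
After 9 (send(from=A, to=B, msg='ok')): A:[hello] B:[stop,ok] C:[] D:[]
After 10 (send(from=A, to=D, msg='done')): A:[hello] B:[stop,ok] C:[] D:[done]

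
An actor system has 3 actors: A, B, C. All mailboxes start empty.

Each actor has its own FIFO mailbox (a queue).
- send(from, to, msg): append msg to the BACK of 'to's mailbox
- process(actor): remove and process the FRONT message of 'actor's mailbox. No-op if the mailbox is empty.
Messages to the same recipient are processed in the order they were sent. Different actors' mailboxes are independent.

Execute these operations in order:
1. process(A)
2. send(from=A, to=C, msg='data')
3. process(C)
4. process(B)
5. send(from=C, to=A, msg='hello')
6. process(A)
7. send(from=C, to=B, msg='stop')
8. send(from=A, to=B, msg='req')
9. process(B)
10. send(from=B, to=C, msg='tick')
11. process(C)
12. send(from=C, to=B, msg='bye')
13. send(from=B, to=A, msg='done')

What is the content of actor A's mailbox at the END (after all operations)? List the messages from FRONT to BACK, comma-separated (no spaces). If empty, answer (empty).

After 1 (process(A)): A:[] B:[] C:[]
After 2 (send(from=A, to=C, msg='data')): A:[] B:[] C:[data]
After 3 (process(C)): A:[] B:[] C:[]
After 4 (process(B)): A:[] B:[] C:[]
After 5 (send(from=C, to=A, msg='hello')): A:[hello] B:[] C:[]
After 6 (process(A)): A:[] B:[] C:[]
After 7 (send(from=C, to=B, msg='stop')): A:[] B:[stop] C:[]
After 8 (send(from=A, to=B, msg='req')): A:[] B:[stop,req] C:[]
After 9 (process(B)): A:[] B:[req] C:[]
After 10 (send(from=B, to=C, msg='tick')): A:[] B:[req] C:[tick]
After 11 (process(C)): A:[] B:[req] C:[]
After 12 (send(from=C, to=B, msg='bye')): A:[] B:[req,bye] C:[]
After 13 (send(from=B, to=A, msg='done')): A:[done] B:[req,bye] C:[]

Answer: done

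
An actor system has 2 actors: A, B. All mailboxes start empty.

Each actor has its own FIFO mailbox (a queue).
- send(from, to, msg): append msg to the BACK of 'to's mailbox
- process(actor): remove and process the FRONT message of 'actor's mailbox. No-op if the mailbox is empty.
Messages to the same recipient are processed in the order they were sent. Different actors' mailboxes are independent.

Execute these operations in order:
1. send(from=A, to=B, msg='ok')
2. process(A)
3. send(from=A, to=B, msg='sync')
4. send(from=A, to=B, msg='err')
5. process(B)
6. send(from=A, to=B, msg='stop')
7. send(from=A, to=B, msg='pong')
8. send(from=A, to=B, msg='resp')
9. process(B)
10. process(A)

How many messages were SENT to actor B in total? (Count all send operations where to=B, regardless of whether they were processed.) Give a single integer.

Answer: 6

Derivation:
After 1 (send(from=A, to=B, msg='ok')): A:[] B:[ok]
After 2 (process(A)): A:[] B:[ok]
After 3 (send(from=A, to=B, msg='sync')): A:[] B:[ok,sync]
After 4 (send(from=A, to=B, msg='err')): A:[] B:[ok,sync,err]
After 5 (process(B)): A:[] B:[sync,err]
After 6 (send(from=A, to=B, msg='stop')): A:[] B:[sync,err,stop]
After 7 (send(from=A, to=B, msg='pong')): A:[] B:[sync,err,stop,pong]
After 8 (send(from=A, to=B, msg='resp')): A:[] B:[sync,err,stop,pong,resp]
After 9 (process(B)): A:[] B:[err,stop,pong,resp]
After 10 (process(A)): A:[] B:[err,stop,pong,resp]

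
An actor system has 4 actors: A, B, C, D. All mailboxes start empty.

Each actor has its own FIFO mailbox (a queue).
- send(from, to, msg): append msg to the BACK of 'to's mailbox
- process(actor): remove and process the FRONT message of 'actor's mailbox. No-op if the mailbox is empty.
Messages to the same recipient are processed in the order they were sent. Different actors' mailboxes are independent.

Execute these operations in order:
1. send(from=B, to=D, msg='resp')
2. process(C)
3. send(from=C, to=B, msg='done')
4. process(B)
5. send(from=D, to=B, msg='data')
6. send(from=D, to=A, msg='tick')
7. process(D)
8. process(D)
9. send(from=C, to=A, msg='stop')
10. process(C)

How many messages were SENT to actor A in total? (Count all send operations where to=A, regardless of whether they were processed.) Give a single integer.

After 1 (send(from=B, to=D, msg='resp')): A:[] B:[] C:[] D:[resp]
After 2 (process(C)): A:[] B:[] C:[] D:[resp]
After 3 (send(from=C, to=B, msg='done')): A:[] B:[done] C:[] D:[resp]
After 4 (process(B)): A:[] B:[] C:[] D:[resp]
After 5 (send(from=D, to=B, msg='data')): A:[] B:[data] C:[] D:[resp]
After 6 (send(from=D, to=A, msg='tick')): A:[tick] B:[data] C:[] D:[resp]
After 7 (process(D)): A:[tick] B:[data] C:[] D:[]
After 8 (process(D)): A:[tick] B:[data] C:[] D:[]
After 9 (send(from=C, to=A, msg='stop')): A:[tick,stop] B:[data] C:[] D:[]
After 10 (process(C)): A:[tick,stop] B:[data] C:[] D:[]

Answer: 2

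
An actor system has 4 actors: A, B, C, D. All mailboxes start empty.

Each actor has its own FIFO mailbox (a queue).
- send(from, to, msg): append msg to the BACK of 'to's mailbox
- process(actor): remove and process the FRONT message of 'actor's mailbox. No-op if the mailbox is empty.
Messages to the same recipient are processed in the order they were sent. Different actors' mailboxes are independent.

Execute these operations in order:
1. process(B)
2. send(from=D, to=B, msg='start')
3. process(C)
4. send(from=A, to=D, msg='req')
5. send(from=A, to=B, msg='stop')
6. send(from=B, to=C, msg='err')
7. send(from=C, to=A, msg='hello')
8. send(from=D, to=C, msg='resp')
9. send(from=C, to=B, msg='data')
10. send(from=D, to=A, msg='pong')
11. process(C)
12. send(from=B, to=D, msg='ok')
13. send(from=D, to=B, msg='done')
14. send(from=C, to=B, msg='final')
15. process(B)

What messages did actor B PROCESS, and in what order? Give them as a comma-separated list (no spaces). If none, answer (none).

After 1 (process(B)): A:[] B:[] C:[] D:[]
After 2 (send(from=D, to=B, msg='start')): A:[] B:[start] C:[] D:[]
After 3 (process(C)): A:[] B:[start] C:[] D:[]
After 4 (send(from=A, to=D, msg='req')): A:[] B:[start] C:[] D:[req]
After 5 (send(from=A, to=B, msg='stop')): A:[] B:[start,stop] C:[] D:[req]
After 6 (send(from=B, to=C, msg='err')): A:[] B:[start,stop] C:[err] D:[req]
After 7 (send(from=C, to=A, msg='hello')): A:[hello] B:[start,stop] C:[err] D:[req]
After 8 (send(from=D, to=C, msg='resp')): A:[hello] B:[start,stop] C:[err,resp] D:[req]
After 9 (send(from=C, to=B, msg='data')): A:[hello] B:[start,stop,data] C:[err,resp] D:[req]
After 10 (send(from=D, to=A, msg='pong')): A:[hello,pong] B:[start,stop,data] C:[err,resp] D:[req]
After 11 (process(C)): A:[hello,pong] B:[start,stop,data] C:[resp] D:[req]
After 12 (send(from=B, to=D, msg='ok')): A:[hello,pong] B:[start,stop,data] C:[resp] D:[req,ok]
After 13 (send(from=D, to=B, msg='done')): A:[hello,pong] B:[start,stop,data,done] C:[resp] D:[req,ok]
After 14 (send(from=C, to=B, msg='final')): A:[hello,pong] B:[start,stop,data,done,final] C:[resp] D:[req,ok]
After 15 (process(B)): A:[hello,pong] B:[stop,data,done,final] C:[resp] D:[req,ok]

Answer: start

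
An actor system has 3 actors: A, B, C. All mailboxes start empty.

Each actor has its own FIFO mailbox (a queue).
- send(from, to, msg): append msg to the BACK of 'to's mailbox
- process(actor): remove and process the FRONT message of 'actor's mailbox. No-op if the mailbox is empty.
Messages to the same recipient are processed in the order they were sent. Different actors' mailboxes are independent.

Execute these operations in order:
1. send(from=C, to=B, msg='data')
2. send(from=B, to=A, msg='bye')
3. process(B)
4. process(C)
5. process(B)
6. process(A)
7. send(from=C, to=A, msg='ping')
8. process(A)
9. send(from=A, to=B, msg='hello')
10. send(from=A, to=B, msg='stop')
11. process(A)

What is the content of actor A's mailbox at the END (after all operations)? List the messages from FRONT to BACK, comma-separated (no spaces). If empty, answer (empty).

After 1 (send(from=C, to=B, msg='data')): A:[] B:[data] C:[]
After 2 (send(from=B, to=A, msg='bye')): A:[bye] B:[data] C:[]
After 3 (process(B)): A:[bye] B:[] C:[]
After 4 (process(C)): A:[bye] B:[] C:[]
After 5 (process(B)): A:[bye] B:[] C:[]
After 6 (process(A)): A:[] B:[] C:[]
After 7 (send(from=C, to=A, msg='ping')): A:[ping] B:[] C:[]
After 8 (process(A)): A:[] B:[] C:[]
After 9 (send(from=A, to=B, msg='hello')): A:[] B:[hello] C:[]
After 10 (send(from=A, to=B, msg='stop')): A:[] B:[hello,stop] C:[]
After 11 (process(A)): A:[] B:[hello,stop] C:[]

Answer: (empty)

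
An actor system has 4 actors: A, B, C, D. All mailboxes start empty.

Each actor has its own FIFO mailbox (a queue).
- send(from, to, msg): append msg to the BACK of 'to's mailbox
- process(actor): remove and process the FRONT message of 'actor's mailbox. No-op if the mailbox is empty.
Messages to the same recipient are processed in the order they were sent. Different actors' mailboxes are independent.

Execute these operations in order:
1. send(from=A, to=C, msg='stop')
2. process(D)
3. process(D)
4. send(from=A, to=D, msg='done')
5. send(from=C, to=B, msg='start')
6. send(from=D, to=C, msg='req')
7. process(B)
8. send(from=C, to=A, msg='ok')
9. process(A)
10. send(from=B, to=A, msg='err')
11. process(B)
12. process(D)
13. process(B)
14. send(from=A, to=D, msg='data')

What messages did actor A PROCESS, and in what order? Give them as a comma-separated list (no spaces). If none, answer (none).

After 1 (send(from=A, to=C, msg='stop')): A:[] B:[] C:[stop] D:[]
After 2 (process(D)): A:[] B:[] C:[stop] D:[]
After 3 (process(D)): A:[] B:[] C:[stop] D:[]
After 4 (send(from=A, to=D, msg='done')): A:[] B:[] C:[stop] D:[done]
After 5 (send(from=C, to=B, msg='start')): A:[] B:[start] C:[stop] D:[done]
After 6 (send(from=D, to=C, msg='req')): A:[] B:[start] C:[stop,req] D:[done]
After 7 (process(B)): A:[] B:[] C:[stop,req] D:[done]
After 8 (send(from=C, to=A, msg='ok')): A:[ok] B:[] C:[stop,req] D:[done]
After 9 (process(A)): A:[] B:[] C:[stop,req] D:[done]
After 10 (send(from=B, to=A, msg='err')): A:[err] B:[] C:[stop,req] D:[done]
After 11 (process(B)): A:[err] B:[] C:[stop,req] D:[done]
After 12 (process(D)): A:[err] B:[] C:[stop,req] D:[]
After 13 (process(B)): A:[err] B:[] C:[stop,req] D:[]
After 14 (send(from=A, to=D, msg='data')): A:[err] B:[] C:[stop,req] D:[data]

Answer: ok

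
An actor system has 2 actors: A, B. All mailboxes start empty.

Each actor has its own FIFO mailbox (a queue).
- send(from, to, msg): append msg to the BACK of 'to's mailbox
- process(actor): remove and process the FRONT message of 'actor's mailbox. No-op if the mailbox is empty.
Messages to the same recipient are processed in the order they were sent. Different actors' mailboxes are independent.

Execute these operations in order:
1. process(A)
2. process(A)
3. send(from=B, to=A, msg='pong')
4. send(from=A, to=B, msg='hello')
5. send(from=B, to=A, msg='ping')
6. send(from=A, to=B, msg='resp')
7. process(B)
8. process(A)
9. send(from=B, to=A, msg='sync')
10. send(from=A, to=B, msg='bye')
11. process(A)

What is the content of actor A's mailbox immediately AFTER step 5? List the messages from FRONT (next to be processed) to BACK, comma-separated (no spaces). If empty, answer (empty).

After 1 (process(A)): A:[] B:[]
After 2 (process(A)): A:[] B:[]
After 3 (send(from=B, to=A, msg='pong')): A:[pong] B:[]
After 4 (send(from=A, to=B, msg='hello')): A:[pong] B:[hello]
After 5 (send(from=B, to=A, msg='ping')): A:[pong,ping] B:[hello]

pong,ping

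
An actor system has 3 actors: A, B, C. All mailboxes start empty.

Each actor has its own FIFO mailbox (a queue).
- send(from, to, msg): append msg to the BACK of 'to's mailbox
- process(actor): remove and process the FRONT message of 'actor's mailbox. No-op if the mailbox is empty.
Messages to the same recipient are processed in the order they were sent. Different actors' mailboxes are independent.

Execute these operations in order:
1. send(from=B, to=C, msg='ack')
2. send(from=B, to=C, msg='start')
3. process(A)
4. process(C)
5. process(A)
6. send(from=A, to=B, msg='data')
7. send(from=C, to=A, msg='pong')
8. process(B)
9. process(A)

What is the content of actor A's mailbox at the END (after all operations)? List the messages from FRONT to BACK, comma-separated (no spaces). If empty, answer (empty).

After 1 (send(from=B, to=C, msg='ack')): A:[] B:[] C:[ack]
After 2 (send(from=B, to=C, msg='start')): A:[] B:[] C:[ack,start]
After 3 (process(A)): A:[] B:[] C:[ack,start]
After 4 (process(C)): A:[] B:[] C:[start]
After 5 (process(A)): A:[] B:[] C:[start]
After 6 (send(from=A, to=B, msg='data')): A:[] B:[data] C:[start]
After 7 (send(from=C, to=A, msg='pong')): A:[pong] B:[data] C:[start]
After 8 (process(B)): A:[pong] B:[] C:[start]
After 9 (process(A)): A:[] B:[] C:[start]

Answer: (empty)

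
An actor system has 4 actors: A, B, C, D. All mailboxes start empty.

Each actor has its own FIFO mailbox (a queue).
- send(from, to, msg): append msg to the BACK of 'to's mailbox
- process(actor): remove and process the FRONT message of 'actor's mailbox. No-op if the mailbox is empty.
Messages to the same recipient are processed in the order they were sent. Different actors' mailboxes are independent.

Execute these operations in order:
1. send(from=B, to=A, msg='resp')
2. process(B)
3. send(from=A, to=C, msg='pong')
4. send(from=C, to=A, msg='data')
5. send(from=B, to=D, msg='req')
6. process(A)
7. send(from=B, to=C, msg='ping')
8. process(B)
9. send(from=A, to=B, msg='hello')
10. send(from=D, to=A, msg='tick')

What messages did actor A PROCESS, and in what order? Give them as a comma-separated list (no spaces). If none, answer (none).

Answer: resp

Derivation:
After 1 (send(from=B, to=A, msg='resp')): A:[resp] B:[] C:[] D:[]
After 2 (process(B)): A:[resp] B:[] C:[] D:[]
After 3 (send(from=A, to=C, msg='pong')): A:[resp] B:[] C:[pong] D:[]
After 4 (send(from=C, to=A, msg='data')): A:[resp,data] B:[] C:[pong] D:[]
After 5 (send(from=B, to=D, msg='req')): A:[resp,data] B:[] C:[pong] D:[req]
After 6 (process(A)): A:[data] B:[] C:[pong] D:[req]
After 7 (send(from=B, to=C, msg='ping')): A:[data] B:[] C:[pong,ping] D:[req]
After 8 (process(B)): A:[data] B:[] C:[pong,ping] D:[req]
After 9 (send(from=A, to=B, msg='hello')): A:[data] B:[hello] C:[pong,ping] D:[req]
After 10 (send(from=D, to=A, msg='tick')): A:[data,tick] B:[hello] C:[pong,ping] D:[req]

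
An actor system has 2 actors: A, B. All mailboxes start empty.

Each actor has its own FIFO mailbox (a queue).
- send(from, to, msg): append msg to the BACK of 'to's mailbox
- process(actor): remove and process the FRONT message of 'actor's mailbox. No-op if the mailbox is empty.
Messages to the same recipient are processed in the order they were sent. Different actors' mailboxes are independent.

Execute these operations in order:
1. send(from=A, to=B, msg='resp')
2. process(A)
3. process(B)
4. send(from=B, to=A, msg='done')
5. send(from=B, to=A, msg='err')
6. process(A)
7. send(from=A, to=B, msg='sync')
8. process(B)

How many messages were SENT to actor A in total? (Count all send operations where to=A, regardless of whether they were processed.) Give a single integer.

Answer: 2

Derivation:
After 1 (send(from=A, to=B, msg='resp')): A:[] B:[resp]
After 2 (process(A)): A:[] B:[resp]
After 3 (process(B)): A:[] B:[]
After 4 (send(from=B, to=A, msg='done')): A:[done] B:[]
After 5 (send(from=B, to=A, msg='err')): A:[done,err] B:[]
After 6 (process(A)): A:[err] B:[]
After 7 (send(from=A, to=B, msg='sync')): A:[err] B:[sync]
After 8 (process(B)): A:[err] B:[]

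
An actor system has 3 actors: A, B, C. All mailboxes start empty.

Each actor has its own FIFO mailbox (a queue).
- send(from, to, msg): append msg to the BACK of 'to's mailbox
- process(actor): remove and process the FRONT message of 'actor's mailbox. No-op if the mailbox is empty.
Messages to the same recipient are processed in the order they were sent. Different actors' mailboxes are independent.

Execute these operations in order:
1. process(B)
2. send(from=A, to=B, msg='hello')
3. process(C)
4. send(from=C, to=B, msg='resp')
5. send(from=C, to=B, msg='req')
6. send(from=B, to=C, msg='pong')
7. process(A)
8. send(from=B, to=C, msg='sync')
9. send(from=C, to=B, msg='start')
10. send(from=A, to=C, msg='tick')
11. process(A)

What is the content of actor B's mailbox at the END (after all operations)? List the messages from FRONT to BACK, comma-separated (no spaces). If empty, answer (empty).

Answer: hello,resp,req,start

Derivation:
After 1 (process(B)): A:[] B:[] C:[]
After 2 (send(from=A, to=B, msg='hello')): A:[] B:[hello] C:[]
After 3 (process(C)): A:[] B:[hello] C:[]
After 4 (send(from=C, to=B, msg='resp')): A:[] B:[hello,resp] C:[]
After 5 (send(from=C, to=B, msg='req')): A:[] B:[hello,resp,req] C:[]
After 6 (send(from=B, to=C, msg='pong')): A:[] B:[hello,resp,req] C:[pong]
After 7 (process(A)): A:[] B:[hello,resp,req] C:[pong]
After 8 (send(from=B, to=C, msg='sync')): A:[] B:[hello,resp,req] C:[pong,sync]
After 9 (send(from=C, to=B, msg='start')): A:[] B:[hello,resp,req,start] C:[pong,sync]
After 10 (send(from=A, to=C, msg='tick')): A:[] B:[hello,resp,req,start] C:[pong,sync,tick]
After 11 (process(A)): A:[] B:[hello,resp,req,start] C:[pong,sync,tick]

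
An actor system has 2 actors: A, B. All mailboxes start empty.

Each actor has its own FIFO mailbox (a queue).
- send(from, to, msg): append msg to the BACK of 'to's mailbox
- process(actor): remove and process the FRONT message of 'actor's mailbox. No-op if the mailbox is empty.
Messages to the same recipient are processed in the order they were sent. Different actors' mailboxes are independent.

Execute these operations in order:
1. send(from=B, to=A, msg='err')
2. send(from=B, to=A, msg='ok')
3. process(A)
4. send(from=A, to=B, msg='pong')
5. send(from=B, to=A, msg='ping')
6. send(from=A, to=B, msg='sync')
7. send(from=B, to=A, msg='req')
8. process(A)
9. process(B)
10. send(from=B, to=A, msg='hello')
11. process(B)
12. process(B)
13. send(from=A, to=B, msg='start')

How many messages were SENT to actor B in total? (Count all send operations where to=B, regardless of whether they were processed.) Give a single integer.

Answer: 3

Derivation:
After 1 (send(from=B, to=A, msg='err')): A:[err] B:[]
After 2 (send(from=B, to=A, msg='ok')): A:[err,ok] B:[]
After 3 (process(A)): A:[ok] B:[]
After 4 (send(from=A, to=B, msg='pong')): A:[ok] B:[pong]
After 5 (send(from=B, to=A, msg='ping')): A:[ok,ping] B:[pong]
After 6 (send(from=A, to=B, msg='sync')): A:[ok,ping] B:[pong,sync]
After 7 (send(from=B, to=A, msg='req')): A:[ok,ping,req] B:[pong,sync]
After 8 (process(A)): A:[ping,req] B:[pong,sync]
After 9 (process(B)): A:[ping,req] B:[sync]
After 10 (send(from=B, to=A, msg='hello')): A:[ping,req,hello] B:[sync]
After 11 (process(B)): A:[ping,req,hello] B:[]
After 12 (process(B)): A:[ping,req,hello] B:[]
After 13 (send(from=A, to=B, msg='start')): A:[ping,req,hello] B:[start]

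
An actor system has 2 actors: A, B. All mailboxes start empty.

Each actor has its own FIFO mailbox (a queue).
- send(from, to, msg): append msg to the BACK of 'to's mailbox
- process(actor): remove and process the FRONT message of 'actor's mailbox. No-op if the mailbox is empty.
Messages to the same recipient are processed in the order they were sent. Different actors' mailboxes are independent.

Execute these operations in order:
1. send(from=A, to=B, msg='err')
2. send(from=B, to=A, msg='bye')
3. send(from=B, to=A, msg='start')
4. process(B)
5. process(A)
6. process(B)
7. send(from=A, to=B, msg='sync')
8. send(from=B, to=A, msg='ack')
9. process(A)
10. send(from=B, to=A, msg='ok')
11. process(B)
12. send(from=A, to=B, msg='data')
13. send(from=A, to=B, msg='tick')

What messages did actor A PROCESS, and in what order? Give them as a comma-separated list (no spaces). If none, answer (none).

After 1 (send(from=A, to=B, msg='err')): A:[] B:[err]
After 2 (send(from=B, to=A, msg='bye')): A:[bye] B:[err]
After 3 (send(from=B, to=A, msg='start')): A:[bye,start] B:[err]
After 4 (process(B)): A:[bye,start] B:[]
After 5 (process(A)): A:[start] B:[]
After 6 (process(B)): A:[start] B:[]
After 7 (send(from=A, to=B, msg='sync')): A:[start] B:[sync]
After 8 (send(from=B, to=A, msg='ack')): A:[start,ack] B:[sync]
After 9 (process(A)): A:[ack] B:[sync]
After 10 (send(from=B, to=A, msg='ok')): A:[ack,ok] B:[sync]
After 11 (process(B)): A:[ack,ok] B:[]
After 12 (send(from=A, to=B, msg='data')): A:[ack,ok] B:[data]
After 13 (send(from=A, to=B, msg='tick')): A:[ack,ok] B:[data,tick]

Answer: bye,start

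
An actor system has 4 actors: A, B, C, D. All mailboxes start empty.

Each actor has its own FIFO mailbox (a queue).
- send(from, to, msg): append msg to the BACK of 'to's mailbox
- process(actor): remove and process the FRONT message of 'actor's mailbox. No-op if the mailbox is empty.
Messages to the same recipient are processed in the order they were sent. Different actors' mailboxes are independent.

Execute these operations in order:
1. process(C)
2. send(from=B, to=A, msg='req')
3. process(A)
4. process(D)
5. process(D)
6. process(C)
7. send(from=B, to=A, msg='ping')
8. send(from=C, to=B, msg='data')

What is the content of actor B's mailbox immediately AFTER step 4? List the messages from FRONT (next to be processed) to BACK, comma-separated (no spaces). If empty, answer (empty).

After 1 (process(C)): A:[] B:[] C:[] D:[]
After 2 (send(from=B, to=A, msg='req')): A:[req] B:[] C:[] D:[]
After 3 (process(A)): A:[] B:[] C:[] D:[]
After 4 (process(D)): A:[] B:[] C:[] D:[]

(empty)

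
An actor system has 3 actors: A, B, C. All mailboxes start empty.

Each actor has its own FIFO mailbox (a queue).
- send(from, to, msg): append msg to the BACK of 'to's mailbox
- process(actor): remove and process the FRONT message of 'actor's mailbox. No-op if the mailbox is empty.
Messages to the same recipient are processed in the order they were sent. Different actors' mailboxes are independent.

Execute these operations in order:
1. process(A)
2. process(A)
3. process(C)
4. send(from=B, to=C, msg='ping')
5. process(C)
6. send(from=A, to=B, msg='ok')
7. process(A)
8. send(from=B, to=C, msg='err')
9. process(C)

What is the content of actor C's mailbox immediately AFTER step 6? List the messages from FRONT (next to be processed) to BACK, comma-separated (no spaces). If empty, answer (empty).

After 1 (process(A)): A:[] B:[] C:[]
After 2 (process(A)): A:[] B:[] C:[]
After 3 (process(C)): A:[] B:[] C:[]
After 4 (send(from=B, to=C, msg='ping')): A:[] B:[] C:[ping]
After 5 (process(C)): A:[] B:[] C:[]
After 6 (send(from=A, to=B, msg='ok')): A:[] B:[ok] C:[]

(empty)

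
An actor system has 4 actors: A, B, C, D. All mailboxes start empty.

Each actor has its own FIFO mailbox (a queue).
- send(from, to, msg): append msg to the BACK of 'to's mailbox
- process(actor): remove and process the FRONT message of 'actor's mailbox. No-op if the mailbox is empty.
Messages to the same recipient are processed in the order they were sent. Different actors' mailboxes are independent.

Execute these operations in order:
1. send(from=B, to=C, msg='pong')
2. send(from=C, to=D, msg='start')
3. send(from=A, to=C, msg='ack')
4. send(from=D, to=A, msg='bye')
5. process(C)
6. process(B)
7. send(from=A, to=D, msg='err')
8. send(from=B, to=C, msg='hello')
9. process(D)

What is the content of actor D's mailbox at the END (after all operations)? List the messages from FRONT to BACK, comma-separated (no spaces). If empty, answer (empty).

Answer: err

Derivation:
After 1 (send(from=B, to=C, msg='pong')): A:[] B:[] C:[pong] D:[]
After 2 (send(from=C, to=D, msg='start')): A:[] B:[] C:[pong] D:[start]
After 3 (send(from=A, to=C, msg='ack')): A:[] B:[] C:[pong,ack] D:[start]
After 4 (send(from=D, to=A, msg='bye')): A:[bye] B:[] C:[pong,ack] D:[start]
After 5 (process(C)): A:[bye] B:[] C:[ack] D:[start]
After 6 (process(B)): A:[bye] B:[] C:[ack] D:[start]
After 7 (send(from=A, to=D, msg='err')): A:[bye] B:[] C:[ack] D:[start,err]
After 8 (send(from=B, to=C, msg='hello')): A:[bye] B:[] C:[ack,hello] D:[start,err]
After 9 (process(D)): A:[bye] B:[] C:[ack,hello] D:[err]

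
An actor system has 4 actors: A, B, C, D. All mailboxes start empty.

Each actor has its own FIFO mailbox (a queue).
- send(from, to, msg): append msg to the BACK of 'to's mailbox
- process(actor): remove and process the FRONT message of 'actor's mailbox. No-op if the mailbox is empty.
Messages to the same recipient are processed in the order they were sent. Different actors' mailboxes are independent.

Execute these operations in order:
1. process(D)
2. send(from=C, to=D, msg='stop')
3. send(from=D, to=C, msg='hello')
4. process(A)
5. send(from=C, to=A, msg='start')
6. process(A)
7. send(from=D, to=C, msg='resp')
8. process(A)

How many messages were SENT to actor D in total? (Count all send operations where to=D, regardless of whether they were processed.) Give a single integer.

After 1 (process(D)): A:[] B:[] C:[] D:[]
After 2 (send(from=C, to=D, msg='stop')): A:[] B:[] C:[] D:[stop]
After 3 (send(from=D, to=C, msg='hello')): A:[] B:[] C:[hello] D:[stop]
After 4 (process(A)): A:[] B:[] C:[hello] D:[stop]
After 5 (send(from=C, to=A, msg='start')): A:[start] B:[] C:[hello] D:[stop]
After 6 (process(A)): A:[] B:[] C:[hello] D:[stop]
After 7 (send(from=D, to=C, msg='resp')): A:[] B:[] C:[hello,resp] D:[stop]
After 8 (process(A)): A:[] B:[] C:[hello,resp] D:[stop]

Answer: 1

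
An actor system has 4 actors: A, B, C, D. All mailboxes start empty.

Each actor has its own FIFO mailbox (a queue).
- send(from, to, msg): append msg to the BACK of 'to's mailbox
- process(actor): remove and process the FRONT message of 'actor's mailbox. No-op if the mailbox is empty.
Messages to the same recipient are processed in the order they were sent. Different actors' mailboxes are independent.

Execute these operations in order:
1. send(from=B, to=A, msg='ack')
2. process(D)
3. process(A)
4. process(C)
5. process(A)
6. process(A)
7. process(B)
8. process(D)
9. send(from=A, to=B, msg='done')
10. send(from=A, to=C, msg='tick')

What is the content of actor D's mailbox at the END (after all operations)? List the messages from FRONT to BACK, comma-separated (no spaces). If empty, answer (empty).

After 1 (send(from=B, to=A, msg='ack')): A:[ack] B:[] C:[] D:[]
After 2 (process(D)): A:[ack] B:[] C:[] D:[]
After 3 (process(A)): A:[] B:[] C:[] D:[]
After 4 (process(C)): A:[] B:[] C:[] D:[]
After 5 (process(A)): A:[] B:[] C:[] D:[]
After 6 (process(A)): A:[] B:[] C:[] D:[]
After 7 (process(B)): A:[] B:[] C:[] D:[]
After 8 (process(D)): A:[] B:[] C:[] D:[]
After 9 (send(from=A, to=B, msg='done')): A:[] B:[done] C:[] D:[]
After 10 (send(from=A, to=C, msg='tick')): A:[] B:[done] C:[tick] D:[]

Answer: (empty)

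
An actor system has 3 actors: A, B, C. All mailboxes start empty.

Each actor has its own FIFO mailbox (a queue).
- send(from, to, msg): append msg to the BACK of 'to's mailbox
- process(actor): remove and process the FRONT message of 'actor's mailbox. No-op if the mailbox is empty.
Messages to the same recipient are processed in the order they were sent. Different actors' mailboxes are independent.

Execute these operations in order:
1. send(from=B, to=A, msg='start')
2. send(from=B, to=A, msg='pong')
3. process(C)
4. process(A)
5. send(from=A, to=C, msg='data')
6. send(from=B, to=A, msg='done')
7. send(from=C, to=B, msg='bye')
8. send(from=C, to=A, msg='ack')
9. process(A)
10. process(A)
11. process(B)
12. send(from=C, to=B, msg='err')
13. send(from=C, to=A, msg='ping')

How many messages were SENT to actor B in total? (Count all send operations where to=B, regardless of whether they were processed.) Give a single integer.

After 1 (send(from=B, to=A, msg='start')): A:[start] B:[] C:[]
After 2 (send(from=B, to=A, msg='pong')): A:[start,pong] B:[] C:[]
After 3 (process(C)): A:[start,pong] B:[] C:[]
After 4 (process(A)): A:[pong] B:[] C:[]
After 5 (send(from=A, to=C, msg='data')): A:[pong] B:[] C:[data]
After 6 (send(from=B, to=A, msg='done')): A:[pong,done] B:[] C:[data]
After 7 (send(from=C, to=B, msg='bye')): A:[pong,done] B:[bye] C:[data]
After 8 (send(from=C, to=A, msg='ack')): A:[pong,done,ack] B:[bye] C:[data]
After 9 (process(A)): A:[done,ack] B:[bye] C:[data]
After 10 (process(A)): A:[ack] B:[bye] C:[data]
After 11 (process(B)): A:[ack] B:[] C:[data]
After 12 (send(from=C, to=B, msg='err')): A:[ack] B:[err] C:[data]
After 13 (send(from=C, to=A, msg='ping')): A:[ack,ping] B:[err] C:[data]

Answer: 2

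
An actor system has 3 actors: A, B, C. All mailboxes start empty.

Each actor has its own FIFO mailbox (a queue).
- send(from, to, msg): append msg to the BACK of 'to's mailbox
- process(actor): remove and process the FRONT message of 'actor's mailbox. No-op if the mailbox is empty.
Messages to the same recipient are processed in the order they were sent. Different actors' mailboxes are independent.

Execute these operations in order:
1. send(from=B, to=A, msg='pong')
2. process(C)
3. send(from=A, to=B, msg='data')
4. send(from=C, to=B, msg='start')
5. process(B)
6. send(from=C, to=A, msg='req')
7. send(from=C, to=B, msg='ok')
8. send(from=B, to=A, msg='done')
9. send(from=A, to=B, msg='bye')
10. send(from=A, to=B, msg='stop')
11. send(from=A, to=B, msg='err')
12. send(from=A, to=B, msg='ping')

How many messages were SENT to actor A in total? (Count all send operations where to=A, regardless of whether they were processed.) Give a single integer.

After 1 (send(from=B, to=A, msg='pong')): A:[pong] B:[] C:[]
After 2 (process(C)): A:[pong] B:[] C:[]
After 3 (send(from=A, to=B, msg='data')): A:[pong] B:[data] C:[]
After 4 (send(from=C, to=B, msg='start')): A:[pong] B:[data,start] C:[]
After 5 (process(B)): A:[pong] B:[start] C:[]
After 6 (send(from=C, to=A, msg='req')): A:[pong,req] B:[start] C:[]
After 7 (send(from=C, to=B, msg='ok')): A:[pong,req] B:[start,ok] C:[]
After 8 (send(from=B, to=A, msg='done')): A:[pong,req,done] B:[start,ok] C:[]
After 9 (send(from=A, to=B, msg='bye')): A:[pong,req,done] B:[start,ok,bye] C:[]
After 10 (send(from=A, to=B, msg='stop')): A:[pong,req,done] B:[start,ok,bye,stop] C:[]
After 11 (send(from=A, to=B, msg='err')): A:[pong,req,done] B:[start,ok,bye,stop,err] C:[]
After 12 (send(from=A, to=B, msg='ping')): A:[pong,req,done] B:[start,ok,bye,stop,err,ping] C:[]

Answer: 3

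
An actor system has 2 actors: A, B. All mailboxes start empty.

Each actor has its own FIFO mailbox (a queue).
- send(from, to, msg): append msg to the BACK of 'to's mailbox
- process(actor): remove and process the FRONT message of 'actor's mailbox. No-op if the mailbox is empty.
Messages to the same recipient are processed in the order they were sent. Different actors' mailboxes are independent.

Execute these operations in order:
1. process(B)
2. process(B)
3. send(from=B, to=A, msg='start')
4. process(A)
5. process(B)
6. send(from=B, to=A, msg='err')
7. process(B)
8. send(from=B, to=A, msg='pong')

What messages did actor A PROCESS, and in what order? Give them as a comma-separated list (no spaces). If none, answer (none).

Answer: start

Derivation:
After 1 (process(B)): A:[] B:[]
After 2 (process(B)): A:[] B:[]
After 3 (send(from=B, to=A, msg='start')): A:[start] B:[]
After 4 (process(A)): A:[] B:[]
After 5 (process(B)): A:[] B:[]
After 6 (send(from=B, to=A, msg='err')): A:[err] B:[]
After 7 (process(B)): A:[err] B:[]
After 8 (send(from=B, to=A, msg='pong')): A:[err,pong] B:[]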